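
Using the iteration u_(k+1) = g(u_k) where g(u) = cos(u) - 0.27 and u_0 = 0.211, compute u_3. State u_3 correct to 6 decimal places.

u_1 = g(0.211000) = 0.707822
u_2 = g(0.707822) = 0.489780
u_3 = g(0.489780) = 0.612436

0.612436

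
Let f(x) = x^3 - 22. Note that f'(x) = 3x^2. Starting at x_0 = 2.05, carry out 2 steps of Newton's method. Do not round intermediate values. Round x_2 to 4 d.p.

Newton update: x ← x − f(x)/f'(x).
x_0 = 2.050000: f = -13.384875, f' = 12.607500 → x_1 = 2.050000 - (-13.384875)/(12.607500) = 3.111660
x_1 = 3.111660: f = 8.128416, f' = 29.047279 → x_2 = 3.111660 - (8.128416)/(29.047279) = 2.831826

2.8318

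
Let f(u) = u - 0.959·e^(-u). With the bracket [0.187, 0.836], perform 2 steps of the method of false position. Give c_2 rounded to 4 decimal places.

f(0.187000) = -0.608437, f(0.836000) = 0.420330
step 1: c = 0.570834, f(c) = 0.028947 > 0 → new bracket [0.187000, 0.570834]
step 2: c = 0.553402, f(c) = 0.001986 > 0 → new bracket [0.187000, 0.553402]

0.5534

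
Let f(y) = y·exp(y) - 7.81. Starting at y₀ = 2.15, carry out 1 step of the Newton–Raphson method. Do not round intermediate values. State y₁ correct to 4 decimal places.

1.7563

Newton update: y ← y − f(y)/f'(y).
f'(y) = (y + 1)·exp(y)
y_0 = 2.150000: f = 10.647446, f' = 27.042304 → y_1 = 2.150000 - (10.647446)/(27.042304) = 1.756267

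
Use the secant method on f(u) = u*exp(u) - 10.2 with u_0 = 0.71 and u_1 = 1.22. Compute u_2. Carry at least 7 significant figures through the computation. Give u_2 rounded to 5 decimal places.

f(u_0) = -8.755866, f(u_1) = -6.067631
u_2 = 1.220000 - (-6.067631)·(1.220000 - 0.710000)/(-6.067631 - (-8.755866)) = 2.371124; f(u_2) = 15.193366

2.37112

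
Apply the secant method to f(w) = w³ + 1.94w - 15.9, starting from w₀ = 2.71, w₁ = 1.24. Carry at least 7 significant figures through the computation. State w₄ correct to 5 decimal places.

f(w_0) = 9.259911, f(w_1) = -11.587776
w_2 = 1.240000 - (-11.587776)·(1.240000 - 2.710000)/(-11.587776 - (9.259911)) = 2.057071; f(w_2) = -3.204709
w_3 = 2.057071 - (-3.204709)·(2.057071 - 1.240000)/(-3.204709 - (-11.587776)) = 2.369423; f(w_3) = 1.999016
w_4 = 2.369423 - (1.999016)·(2.369423 - 2.057071)/(1.999016 - (-3.204709)) = 2.249433; f(w_4) = -0.154091

2.24943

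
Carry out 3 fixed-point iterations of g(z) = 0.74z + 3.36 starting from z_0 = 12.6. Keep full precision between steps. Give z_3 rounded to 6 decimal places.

12.792158

z_1 = g(12.600000) = 12.684000
z_2 = g(12.684000) = 12.746160
z_3 = g(12.746160) = 12.792158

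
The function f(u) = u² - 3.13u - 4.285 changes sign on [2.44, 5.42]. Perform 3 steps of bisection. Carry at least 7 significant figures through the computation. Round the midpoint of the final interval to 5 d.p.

4.11625

f(2.440000) = -5.968600, f(5.420000) = 8.126800 (opposite signs)
step 1: m = 3.930000, f(m) = -1.141000 < 0 → root in [3.930000, 5.420000]
step 2: m = 4.675000, f(m) = 2.937875 > 0 → root in [3.930000, 4.675000]
step 3: m = 4.302500, f(m) = 0.759681 > 0 → root in [3.930000, 4.302500]
Midpoint of [3.930000, 4.302500] = 4.116250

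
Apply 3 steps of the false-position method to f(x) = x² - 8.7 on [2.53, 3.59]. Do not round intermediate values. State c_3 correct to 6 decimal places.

2.949152

False-position update: c = (a·f(b) − b·f(a))/(f(b) − f(a)); replace the endpoint whose sign matches f(c).
f(2.530000) = -2.299100, f(3.590000) = 4.188100
step 1: c = 2.905670, f(c) = -0.257082 < 0 → new bracket [2.905670, 3.590000]
step 2: c = 2.945247, f(c) = -0.025518 < 0 → new bracket [2.945247, 3.590000]
step 3: c = 2.949152, f(c) = -0.002502 < 0 → new bracket [2.949152, 3.590000]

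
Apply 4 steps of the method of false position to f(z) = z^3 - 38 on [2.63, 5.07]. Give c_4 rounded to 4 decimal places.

f(2.630000) = -19.808553, f(5.070000) = 92.323843
step 1: c = 3.061034, f(c) = -9.318330 < 0 → new bracket [3.061034, 5.070000]
step 2: c = 3.245212, f(c) = -3.823387 < 0 → new bracket [3.245212, 5.070000]
step 3: c = 3.317776, f(c) = -1.479125 < 0 → new bracket [3.317776, 5.070000]
step 4: c = 3.345406, f(c) = -0.559089 < 0 → new bracket [3.345406, 5.070000]

3.3454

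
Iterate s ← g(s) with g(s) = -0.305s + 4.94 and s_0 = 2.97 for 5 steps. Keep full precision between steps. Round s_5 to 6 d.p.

3.787593

s_1 = g(2.970000) = 4.034150
s_2 = g(4.034150) = 3.709584
s_3 = g(3.709584) = 3.808577
s_4 = g(3.808577) = 3.778384
s_5 = g(3.778384) = 3.787593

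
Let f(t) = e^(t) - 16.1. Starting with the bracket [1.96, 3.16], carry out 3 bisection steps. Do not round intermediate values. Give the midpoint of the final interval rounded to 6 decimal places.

2.785000

f(1.960000) = -9.000673, f(3.160000) = 7.470596 (opposite signs)
step 1: m = 2.560000, f(m) = -3.164183 < 0 → root in [2.560000, 3.160000]
step 2: m = 2.860000, f(m) = 1.361527 > 0 → root in [2.560000, 2.860000]
step 3: m = 2.710000, f(m) = -1.070724 < 0 → root in [2.710000, 2.860000]
Midpoint of [2.710000, 2.860000] = 2.785000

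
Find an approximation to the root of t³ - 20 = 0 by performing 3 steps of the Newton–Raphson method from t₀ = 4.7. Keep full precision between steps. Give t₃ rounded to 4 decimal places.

2.7212

f'(t) = 3t²
t_0 = 4.700000: f = 83.823000, f' = 66.270000 → t_1 = 4.700000 - (83.823000)/(66.270000) = 3.435129
t_1 = 3.435129: f = 20.534905, f' = 35.400334 → t_2 = 3.435129 - (20.534905)/(35.400334) = 2.855052
t_2 = 2.855052: f = 3.272458, f' = 24.453973 → t_3 = 2.855052 - (3.272458)/(24.453973) = 2.721231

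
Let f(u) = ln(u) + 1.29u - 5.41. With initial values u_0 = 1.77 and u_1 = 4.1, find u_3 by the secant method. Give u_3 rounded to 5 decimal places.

3.27340

Secant update: u_(k+1) = u_k − f(u_k)·(u_k − u_(k-1))/(f(u_k) − f(u_(k-1))).
f(u_0) = -2.555720, f(u_1) = 1.289987
u_2 = 4.100000 - (1.289987)·(4.100000 - 1.770000)/(1.289987 - (-2.555720)) = 3.318435; f(u_2) = 0.070275
u_3 = 3.318435 - (0.070275)·(3.318435 - 4.100000)/(0.070275 - (1.289987)) = 3.273405; f(u_3) = -0.001477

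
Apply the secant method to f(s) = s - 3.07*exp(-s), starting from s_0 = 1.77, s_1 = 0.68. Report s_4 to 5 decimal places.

f(s_0) = 1.247078, f(s_1) = -0.875314
s_2 = 0.680000 - (-0.875314)·(0.680000 - 1.770000)/(-0.875314 - (1.247078)) = 1.129536; f(s_2) = 0.137364
s_3 = 1.129536 - (0.137364)·(1.129536 - 0.680000)/(0.137364 - (-0.875314)) = 1.068559; f(s_3) = 0.014005
s_4 = 1.068559 - (0.014005)·(1.068559 - 1.129536)/(0.014005 - (0.137364)) = 1.061637; f(s_4) = -0.000243

1.06164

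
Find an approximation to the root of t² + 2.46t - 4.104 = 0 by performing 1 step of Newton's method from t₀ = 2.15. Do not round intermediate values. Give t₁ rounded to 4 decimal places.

1.2909

f'(t) = 2t + 2.46
t_0 = 2.150000: f = 5.807500, f' = 6.760000 → t_1 = 2.150000 - (5.807500)/(6.760000) = 1.290902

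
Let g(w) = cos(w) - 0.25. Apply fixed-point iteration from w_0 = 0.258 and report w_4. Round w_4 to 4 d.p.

0.5605

w_1 = g(0.258000) = 0.716902
w_2 = g(0.716902) = 0.503845
w_3 = g(0.503845) = 0.625733
w_4 = g(0.625733) = 0.560534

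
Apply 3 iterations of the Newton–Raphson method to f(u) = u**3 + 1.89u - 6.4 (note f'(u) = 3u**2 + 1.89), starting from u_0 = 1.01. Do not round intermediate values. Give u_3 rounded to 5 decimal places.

1.52188

Newton update: u ← u − f(u)/f'(u).
u_0 = 1.010000: f = -3.460799, f' = 4.950300 → u_1 = 1.010000 - (-3.460799)/(4.950300) = 1.709109
u_1 = 1.709109: f = 1.822614, f' = 10.653160 → u_2 = 1.709109 - (1.822614)/(10.653160) = 1.538022
u_2 = 1.538022: f = 0.145072, f' = 8.986537 → u_3 = 1.538022 - (0.145072)/(8.986537) = 1.521879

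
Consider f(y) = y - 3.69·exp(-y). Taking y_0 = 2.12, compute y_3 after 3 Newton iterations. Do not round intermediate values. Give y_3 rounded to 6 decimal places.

f'(y) = 1 + 3.69·exp(-y)
y_0 = 2.120000: f = 1.677083, f' = 1.442917 → y_1 = 2.120000 - (1.677083)/(1.442917) = 0.957713
y_1 = 0.957713: f = -0.458397, f' = 2.416110 → y_2 = 0.957713 - (-0.458397)/(2.416110) = 1.147438
y_2 = 1.147438: f = -0.023949, f' = 2.171387 → y_3 = 1.147438 - (-0.023949)/(2.171387) = 1.158467

1.158467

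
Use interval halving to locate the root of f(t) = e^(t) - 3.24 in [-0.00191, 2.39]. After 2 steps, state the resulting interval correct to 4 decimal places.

[0.5961, 1.1940]

f(-0.001910) = -2.241908, f(2.390000) = 7.673494 (opposite signs)
step 1: m = 1.194045, f(m) = 0.060404 > 0 → root in [-0.001910, 1.194045]
step 2: m = 0.596067, f(m) = -1.425033 < 0 → root in [0.596067, 1.194045]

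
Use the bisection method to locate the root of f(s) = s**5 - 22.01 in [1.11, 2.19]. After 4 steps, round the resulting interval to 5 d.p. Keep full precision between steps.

[1.85250, 1.92000]

f(1.110000) = -20.324942, f(2.190000) = 28.365640 (opposite signs)
step 1: m = 1.650000, f(m) = -9.780190 < 0 → root in [1.650000, 2.190000]
step 2: m = 1.920000, f(m) = 4.081926 > 0 → root in [1.650000, 1.920000]
step 3: m = 1.785000, f(m) = -3.888627 < 0 → root in [1.785000, 1.920000]
step 4: m = 1.852500, f(m) = -0.193198 < 0 → root in [1.852500, 1.920000]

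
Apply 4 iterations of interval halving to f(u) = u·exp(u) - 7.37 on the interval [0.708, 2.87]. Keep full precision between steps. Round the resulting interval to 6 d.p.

f(0.708000) = -5.932811, f(2.870000) = 43.248242 (opposite signs)
step 1: m = 1.789000, f(m) = 3.334421 > 0 → root in [0.708000, 1.789000]
step 2: m = 1.248500, f(m) = -3.018838 < 0 → root in [1.248500, 1.789000]
step 3: m = 1.518750, f(m) = -0.434608 < 0 → root in [1.518750, 1.789000]
step 4: m = 1.653875, f(m) = 1.275129 > 0 → root in [1.518750, 1.653875]

[1.518750, 1.653875]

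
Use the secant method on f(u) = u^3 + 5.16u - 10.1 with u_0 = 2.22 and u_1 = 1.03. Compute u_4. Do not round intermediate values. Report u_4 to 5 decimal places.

f(u_0) = 12.296248, f(u_1) = -3.692473
u_2 = 1.030000 - (-3.692473)·(1.030000 - 2.220000)/(-3.692473 - (12.296248)) = 1.304821; f(u_2) = -1.145586
u_3 = 1.304821 - (-1.145586)·(1.304821 - 1.030000)/(-1.145586 - (-3.692473)) = 1.428436; f(u_3) = 0.185349
u_4 = 1.428436 - (0.185349)·(1.428436 - 1.304821)/(0.185349 - (-1.145586)) = 1.411221; f(u_4) = -0.007591

1.41122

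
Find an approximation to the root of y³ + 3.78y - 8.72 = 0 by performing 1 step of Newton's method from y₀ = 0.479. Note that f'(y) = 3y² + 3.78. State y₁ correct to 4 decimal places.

2.0007

y_0 = 0.479000: f = -6.799478, f' = 4.468323 → y_1 = 0.479000 - (-6.799478)/(4.468323) = 2.000707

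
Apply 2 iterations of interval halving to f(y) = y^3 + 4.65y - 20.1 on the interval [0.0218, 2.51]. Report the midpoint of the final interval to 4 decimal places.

f(0.021800) = -19.998620, f(2.510000) = 7.384751 (opposite signs)
step 1: m = 1.265900, f(m) = -12.184957 < 0 → root in [1.265900, 2.510000]
step 2: m = 1.887950, f(m) = -4.591708 < 0 → root in [1.887950, 2.510000]
Midpoint of [1.887950, 2.510000] = 2.198975

2.1990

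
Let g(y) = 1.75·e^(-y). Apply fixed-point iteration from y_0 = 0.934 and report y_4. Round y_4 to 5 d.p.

y_1 = g(0.934000) = 0.687713
y_2 = g(0.687713) = 0.879768
y_3 = g(0.879768) = 0.726038
y_4 = g(0.726038) = 0.846688

0.84669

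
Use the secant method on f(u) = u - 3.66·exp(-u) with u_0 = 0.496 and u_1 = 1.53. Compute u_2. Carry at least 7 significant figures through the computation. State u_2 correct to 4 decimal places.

1.2213

f(u_0) = -1.732800, f(u_1) = 0.737479
u_2 = 1.530000 - (0.737479)·(1.530000 - 0.496000)/(0.737479 - (-1.732800)) = 1.221309; f(u_2) = 0.142179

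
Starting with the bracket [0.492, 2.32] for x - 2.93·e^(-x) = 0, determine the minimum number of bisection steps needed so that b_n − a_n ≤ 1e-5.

Initial width b − a = 2.32 − 0.492 = 1.828000.
After n steps the width is (b−a)/2^n; need (b−a)/2^n ≤ 1e-5.
So n ≥ log₂(1.828000/1e-5) = log₂(182800.0000) ≈ 17.4799.
Hence n = 18.

18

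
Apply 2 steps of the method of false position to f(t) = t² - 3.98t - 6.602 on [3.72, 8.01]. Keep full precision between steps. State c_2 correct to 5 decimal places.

5.06749

f(3.720000) = -7.569200, f(8.010000) = 25.678300
step 1: c = 4.696671, f(c) = -3.236032 < 0 → new bracket [4.696671, 8.010000]
step 2: c = 5.067492, f(c) = -1.091144 < 0 → new bracket [5.067492, 8.010000]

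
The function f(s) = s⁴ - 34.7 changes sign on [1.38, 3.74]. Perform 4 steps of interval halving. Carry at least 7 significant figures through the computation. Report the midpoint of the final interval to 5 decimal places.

f(1.380000) = -31.073261, f(3.740000) = 160.952954 (opposite signs)
step 1: m = 2.560000, f(m) = 8.249673 > 0 → root in [1.380000, 2.560000]
step 2: m = 1.970000, f(m) = -19.638615 < 0 → root in [1.970000, 2.560000]
step 3: m = 2.265000, f(m) = -8.380791 < 0 → root in [2.265000, 2.560000]
step 4: m = 2.412500, f(m) = -0.825781 < 0 → root in [2.412500, 2.560000]
Midpoint of [2.412500, 2.560000] = 2.486250

2.48625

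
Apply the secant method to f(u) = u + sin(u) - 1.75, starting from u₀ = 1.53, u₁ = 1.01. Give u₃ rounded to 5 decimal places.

f(u_0) = 0.779168, f(u_1) = 0.106832
u_2 = 1.010000 - (0.106832)·(1.010000 - 1.530000)/(0.106832 - (0.779168)) = 0.927374; f(u_2) = -0.022579
u_3 = 0.927374 - (-0.022579)·(0.927374 - 1.010000)/(-0.022579 - (0.106832)) = 0.941790; f(u_3) = 0.000403

0.94179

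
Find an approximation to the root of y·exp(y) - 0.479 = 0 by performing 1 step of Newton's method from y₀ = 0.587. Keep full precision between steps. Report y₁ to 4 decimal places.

0.3849

f'(y) = (y + 1)·exp(y)
y_0 = 0.587000: f = 0.576769, f' = 2.854354 → y_1 = 0.587000 - (0.576769)/(2.854354) = 0.384934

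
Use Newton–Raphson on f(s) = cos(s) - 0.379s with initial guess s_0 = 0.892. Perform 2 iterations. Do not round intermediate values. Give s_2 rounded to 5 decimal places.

f'(s) = -sin(s) - 0.379
s_0 = 0.892000: f = 0.289789, f' = -1.157329 → s_1 = 0.892000 - (0.289789)/(-1.157329) = 1.142394
s_1 = 1.142394: f = -0.017550, f' = -1.288631 → s_2 = 1.142394 - (-0.017550)/(-1.288631) = 1.128775

1.12878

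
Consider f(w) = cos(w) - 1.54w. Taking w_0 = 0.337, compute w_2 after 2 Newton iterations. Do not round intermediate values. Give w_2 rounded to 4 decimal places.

f'(w) = -sin(w) - 1.54
w_0 = 0.337000: f = 0.424771, f' = -1.870657 → w_1 = 0.337000 - (0.424771)/(-1.870657) = 0.564070
w_1 = 0.564070: f = -0.023582, f' = -2.074630 → w_2 = 0.564070 - (-0.023582)/(-2.074630) = 0.552703

0.5527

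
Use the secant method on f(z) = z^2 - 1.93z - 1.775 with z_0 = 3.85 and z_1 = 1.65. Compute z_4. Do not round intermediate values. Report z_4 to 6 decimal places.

f(z_0) = 5.617000, f(z_1) = -2.237000
z_2 = 1.650000 - (-2.237000)·(1.650000 - 3.850000)/(-2.237000 - (5.617000)) = 2.276611; f(z_2) = -0.985903
z_3 = 2.276611 - (-0.985903)·(2.276611 - 1.650000)/(-0.985903 - (-2.237000)) = 2.770399; f(z_3) = 0.553240
z_4 = 2.770399 - (0.553240)·(2.770399 - 2.276611)/(0.553240 - (-0.985903)) = 2.592908; f(z_4) = -0.056140

2.592908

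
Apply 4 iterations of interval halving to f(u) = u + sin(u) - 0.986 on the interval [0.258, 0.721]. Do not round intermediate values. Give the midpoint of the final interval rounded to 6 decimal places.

0.503969

f(0.258000) = -0.472853, f(0.721000) = 0.395136 (opposite signs)
step 1: m = 0.489500, f(m) = -0.026315 < 0 → root in [0.489500, 0.721000]
step 2: m = 0.605250, f(m) = 0.188218 > 0 → root in [0.489500, 0.605250]
step 3: m = 0.547375, f(m) = 0.081823 > 0 → root in [0.489500, 0.547375]
step 4: m = 0.518437, f(m) = 0.027961 > 0 → root in [0.489500, 0.518437]
Midpoint of [0.489500, 0.518437] = 0.503969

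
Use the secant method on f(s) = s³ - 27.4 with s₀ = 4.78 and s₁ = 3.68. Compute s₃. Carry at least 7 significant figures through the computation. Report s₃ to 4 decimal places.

f(s_0) = 81.815352, f(s_1) = 22.436032
s_2 = 3.680000 - (22.436032)·(3.680000 - 4.780000)/(22.436032 - (81.815352)) = 3.264373; f(s_2) = 7.385594
s_3 = 3.264373 - (7.385594)·(3.264373 - 3.680000)/(7.385594 - (22.436032)) = 3.060416; f(s_3) = 1.264294

3.0604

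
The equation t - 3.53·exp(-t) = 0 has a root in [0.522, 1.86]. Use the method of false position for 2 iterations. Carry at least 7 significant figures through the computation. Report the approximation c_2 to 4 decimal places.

f(0.522000) = -1.572464, f(1.860000) = 1.310476
step 1: c = 1.251796, f(c) = 0.242248 > 0 → new bracket [0.522000, 1.251796]
step 2: c = 1.154374, f(c) = 0.041525 > 0 → new bracket [0.522000, 1.154374]

1.1544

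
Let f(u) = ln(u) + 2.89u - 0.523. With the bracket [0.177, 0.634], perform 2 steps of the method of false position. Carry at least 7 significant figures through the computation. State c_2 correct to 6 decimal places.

0.459621

f(0.177000) = -1.743076, f(0.634000) = 0.853554
step 1: c = 0.483777, f(c) = 0.148983 > 0 → new bracket [0.177000, 0.483777]
step 2: c = 0.459621, f(c) = 0.027950 > 0 → new bracket [0.177000, 0.459621]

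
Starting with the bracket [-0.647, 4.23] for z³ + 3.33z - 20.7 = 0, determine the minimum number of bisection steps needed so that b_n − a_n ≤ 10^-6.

23

Initial width b − a = 4.23 − -0.647 = 4.877000.
After n steps the width is (b−a)/2^n; need (b−a)/2^n ≤ 10^-6.
So n ≥ log₂(4.877000/10^-6) = log₂(4877000.0000) ≈ 22.2176.
Hence n = 23.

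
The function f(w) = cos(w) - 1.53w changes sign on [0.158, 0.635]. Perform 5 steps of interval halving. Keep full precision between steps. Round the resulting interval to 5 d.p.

[0.54556, 0.56047]

f(0.158000) = 0.745804, f(0.635000) = -0.166478 (opposite signs)
step 1: m = 0.396500, f(m) = 0.315773 > 0 → root in [0.396500, 0.635000]
step 2: m = 0.515750, f(m) = 0.080826 > 0 → root in [0.515750, 0.635000]
step 3: m = 0.575375, f(m) = -0.041335 < 0 → root in [0.515750, 0.575375]
step 4: m = 0.545562, f(m) = 0.020125 > 0 → root in [0.545562, 0.575375]
step 5: m = 0.560469, f(m) = -0.010511 < 0 → root in [0.545562, 0.560469]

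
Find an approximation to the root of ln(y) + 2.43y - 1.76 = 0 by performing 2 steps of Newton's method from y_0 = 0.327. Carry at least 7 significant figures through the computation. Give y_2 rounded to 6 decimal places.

f'(y) = 1/y + 2.43
y_0 = 0.327000: f = -2.083185, f' = 5.488104 → y_1 = 0.327000 - (-2.083185)/(5.488104) = 0.706582
y_1 = 0.706582: f = -0.390322, f' = 3.845264 → y_2 = 0.706582 - (-0.390322)/(3.845264) = 0.808089

0.808089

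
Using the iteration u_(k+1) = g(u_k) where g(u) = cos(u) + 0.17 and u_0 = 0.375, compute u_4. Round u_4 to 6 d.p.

u_1 = g(0.375000) = 1.100508
u_2 = g(1.100508) = 0.623144
u_3 = g(0.623144) = 0.982048
u_4 = g(0.982048) = 0.725321

0.725321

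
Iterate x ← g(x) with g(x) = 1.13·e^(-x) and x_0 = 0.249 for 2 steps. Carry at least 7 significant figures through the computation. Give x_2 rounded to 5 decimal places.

x_1 = g(0.249000) = 0.880925
x_2 = g(0.880925) = 0.468271

0.46827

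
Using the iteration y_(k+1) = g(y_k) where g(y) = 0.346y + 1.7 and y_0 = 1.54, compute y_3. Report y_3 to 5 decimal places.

2.55551

y_1 = g(1.540000) = 2.232840
y_2 = g(2.232840) = 2.472563
y_3 = g(2.472563) = 2.555507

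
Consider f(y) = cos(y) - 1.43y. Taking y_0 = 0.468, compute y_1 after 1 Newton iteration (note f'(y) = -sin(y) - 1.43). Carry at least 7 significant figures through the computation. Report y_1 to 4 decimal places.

0.5867

y_0 = 0.468000: f = 0.223232, f' = -1.881102 → y_1 = 0.468000 - (0.223232)/(-1.881102) = 0.586671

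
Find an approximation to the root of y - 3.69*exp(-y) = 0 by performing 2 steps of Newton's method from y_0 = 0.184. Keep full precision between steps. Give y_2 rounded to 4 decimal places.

1.1391

Newton update: y ← y − f(y)/f'(y).
f'(y) = 1 + 3.69*exp(-y)
y_0 = 0.184000: f = -2.885843, f' = 4.069843 → y_1 = 0.184000 - (-2.885843)/(4.069843) = 0.893080
y_1 = 0.893080: f = -0.617580, f' = 2.510660 → y_2 = 0.893080 - (-0.617580)/(2.510660) = 1.139063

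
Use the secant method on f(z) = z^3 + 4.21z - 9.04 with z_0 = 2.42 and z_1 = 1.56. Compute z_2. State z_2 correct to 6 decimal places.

f(z_0) = 15.320688, f(z_1) = 1.324016
z_2 = 1.560000 - (1.324016)·(1.560000 - 2.420000)/(1.324016 - (15.320688)) = 1.478648; f(z_2) = 0.418027

1.478648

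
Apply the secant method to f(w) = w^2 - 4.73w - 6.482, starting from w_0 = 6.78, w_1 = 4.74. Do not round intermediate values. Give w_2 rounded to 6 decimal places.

f(w_0) = 7.417000, f(w_1) = -6.434600
w_2 = 4.740000 - (-6.434600)·(4.740000 - 6.780000)/(-6.434600 - (7.417000)) = 5.687658; f(w_2) = -1.035167

5.687658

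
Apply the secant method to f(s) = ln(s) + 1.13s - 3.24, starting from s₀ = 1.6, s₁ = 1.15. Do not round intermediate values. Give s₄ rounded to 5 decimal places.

2.17826

f(s_0) = -0.961996, f(s_1) = -1.800738
s_2 = 1.150000 - (-1.800738)·(1.150000 - 1.600000)/(-1.800738 - (-0.961996)) = 2.116128; f(s_2) = -0.099187
s_3 = 2.116128 - (-0.099187)·(2.116128 - 1.150000)/(-0.099187 - (-1.800738)) = 2.172446; f(s_3) = -0.009282
s_4 = 2.172446 - (-0.009282)·(2.172446 - 2.116128)/(-0.009282 - (-0.099187)) = 2.178261; f(s_4) = -0.000039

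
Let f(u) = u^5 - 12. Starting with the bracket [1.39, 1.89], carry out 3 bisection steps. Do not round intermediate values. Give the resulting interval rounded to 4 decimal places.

f(1.390000) = -6.811116, f(1.890000) = 12.116208 (opposite signs)
step 1: m = 1.640000, f(m) = -0.136325 < 0 → root in [1.640000, 1.890000]
step 2: m = 1.765000, f(m) = 5.128666 > 0 → root in [1.640000, 1.765000]
step 3: m = 1.702500, f(m) = 2.303279 > 0 → root in [1.640000, 1.702500]

[1.6400, 1.7025]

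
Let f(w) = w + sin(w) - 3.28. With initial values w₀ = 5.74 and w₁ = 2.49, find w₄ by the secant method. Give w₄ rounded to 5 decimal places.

f(w_0) = 1.943135, f(w_1) = -0.183546
w_2 = 2.490000 - (-0.183546)·(2.490000 - 5.740000)/(-0.183546 - (1.943135)) = 2.770496; f(w_2) = -0.146866
w_3 = 2.770496 - (-0.146866)·(2.770496 - 2.490000)/(-0.146866 - (-0.183546)) = 3.893596; f(w_3) = -0.069507
w_4 = 3.893596 - (-0.069507)·(3.893596 - 2.770496)/(-0.069507 - (-0.146866)) = 4.902704; f(w_4) = 0.640759

4.90270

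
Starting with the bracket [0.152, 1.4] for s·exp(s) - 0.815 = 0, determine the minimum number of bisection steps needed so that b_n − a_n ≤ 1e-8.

Initial width b − a = 1.4 − 0.152 = 1.248000.
After n steps the width is (b−a)/2^n; need (b−a)/2^n ≤ 1e-8.
So n ≥ log₂(1.248000/1e-8) = log₂(124800000.0000) ≈ 26.8950.
Hence n = 27.

27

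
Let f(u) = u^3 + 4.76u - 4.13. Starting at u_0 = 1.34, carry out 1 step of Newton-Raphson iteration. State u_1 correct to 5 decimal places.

Newton update: u ← u − f(u)/f'(u).
f'(u) = 3u^2 + 4.76
u_0 = 1.340000: f = 4.654504, f' = 10.146800 → u_1 = 1.340000 - (4.654504)/(10.146800) = 0.881284

0.88128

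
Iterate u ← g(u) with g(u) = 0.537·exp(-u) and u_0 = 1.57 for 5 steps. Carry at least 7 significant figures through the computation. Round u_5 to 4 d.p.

u_1 = g(1.570000) = 0.111720
u_2 = g(0.111720) = 0.480236
u_3 = g(0.480236) = 0.332208
u_4 = g(0.332208) = 0.385210
u_5 = g(0.385210) = 0.365325

0.3653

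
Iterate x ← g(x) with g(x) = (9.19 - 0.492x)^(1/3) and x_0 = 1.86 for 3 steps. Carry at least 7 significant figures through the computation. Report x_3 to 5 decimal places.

2.01637

x_1 = g(1.860000) = 2.022649
x_2 = g(2.022649) = 2.016108
x_3 = g(2.016108) = 2.016372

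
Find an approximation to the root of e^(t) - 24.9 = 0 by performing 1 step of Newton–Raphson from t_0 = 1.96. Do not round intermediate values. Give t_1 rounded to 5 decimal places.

4.46737

f'(t) = e^(t)
t_0 = 1.960000: f = -17.800673, f' = 7.099327 → t_1 = 1.960000 - (-17.800673)/(7.099327) = 4.467375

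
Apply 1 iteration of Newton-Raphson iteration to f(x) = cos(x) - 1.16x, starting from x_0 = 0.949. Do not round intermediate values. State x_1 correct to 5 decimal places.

0.68626

f'(x) = -sin(x) - 1.16
x_0 = 0.949000: f = -0.518344, f' = -1.972833 → x_1 = 0.949000 - (-0.518344)/(-1.972833) = 0.686259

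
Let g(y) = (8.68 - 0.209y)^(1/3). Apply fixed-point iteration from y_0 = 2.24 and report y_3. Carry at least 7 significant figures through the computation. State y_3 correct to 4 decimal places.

y_1 = g(2.240000) = 2.017500
y_2 = g(2.017500) = 2.021301
y_3 = g(2.021301) = 2.021236

2.0212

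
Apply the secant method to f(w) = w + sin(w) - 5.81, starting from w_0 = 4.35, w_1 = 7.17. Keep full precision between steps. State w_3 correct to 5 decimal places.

6.04934

Secant update: w_(k+1) = w_k − f(w_k)·(w_k − w_(k-1))/(f(w_k) − f(w_(k-1))).
f(w_0) = -2.395053, f(w_1) = 2.135063
w_2 = 7.170000 - (2.135063)·(7.170000 - 4.350000)/(2.135063 - (-2.395053)) = 5.840922; f(w_2) = -0.397064
w_3 = 5.840922 - (-0.397064)·(5.840922 - 7.170000)/(-0.397064 - (2.135063)) = 6.049335; f(w_3) = 0.007611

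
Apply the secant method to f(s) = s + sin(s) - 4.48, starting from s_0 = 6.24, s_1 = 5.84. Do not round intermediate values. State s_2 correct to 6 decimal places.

Secant update: s_(k+1) = s_k − f(s_k)·(s_k − s_(k-1))/(f(s_k) − f(s_(k-1))).
f(s_0) = 1.716828, f(s_1) = 0.931181
s_2 = 5.840000 - (0.931181)·(5.840000 - 6.240000)/(0.931181 - (1.716828)) = 5.365904; f(s_2) = 0.091952

5.365904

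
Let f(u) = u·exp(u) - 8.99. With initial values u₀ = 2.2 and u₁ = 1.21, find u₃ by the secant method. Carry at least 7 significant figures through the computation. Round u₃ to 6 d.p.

1.739051

f(u_0) = 10.865030, f(u_1) = -4.932284
u_2 = 1.210000 - (-4.932284)·(1.210000 - 2.200000)/(-4.932284 - (10.865030)) = 1.519101; f(u_2) = -2.050573
u_3 = 1.519101 - (-2.050573)·(1.519101 - 1.210000)/(-2.050573 - (-4.932284)) = 1.739051; f(u_3) = 0.908575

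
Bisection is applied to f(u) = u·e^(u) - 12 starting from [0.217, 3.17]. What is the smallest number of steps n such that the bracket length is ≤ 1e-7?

25

Initial width b − a = 3.17 − 0.217 = 2.953000.
After n steps the width is (b−a)/2^n; need (b−a)/2^n ≤ 1e-7.
So n ≥ log₂(2.953000/1e-7) = log₂(29530000.0000) ≈ 24.8157.
Hence n = 25.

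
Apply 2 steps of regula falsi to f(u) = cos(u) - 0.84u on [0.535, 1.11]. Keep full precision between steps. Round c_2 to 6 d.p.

0.814831

f(0.535000) = 0.410869, f(1.110000) = -0.487738
step 1: c = 0.797906, f(c) = 0.027966 > 0 → new bracket [0.797906, 1.110000]
step 2: c = 0.814831, f(c) = 0.001534 > 0 → new bracket [0.814831, 1.110000]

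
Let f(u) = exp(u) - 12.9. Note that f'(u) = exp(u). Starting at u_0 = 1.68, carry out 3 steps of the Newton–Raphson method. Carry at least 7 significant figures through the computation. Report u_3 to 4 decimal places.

2.5639

Newton update: u ← u − f(u)/f'(u).
u_0 = 1.680000: f = -7.534444, f' = 5.365556 → u_1 = 1.680000 - (-7.534444)/(5.365556) = 3.084224
u_1 = 3.084224: f = 8.950511, f' = 21.850511 → u_2 = 3.084224 - (8.950511)/(21.850511) = 2.674600
u_2 = 2.674600: f = 1.606539, f' = 14.506539 → u_3 = 2.674600 - (1.606539)/(14.506539) = 2.563854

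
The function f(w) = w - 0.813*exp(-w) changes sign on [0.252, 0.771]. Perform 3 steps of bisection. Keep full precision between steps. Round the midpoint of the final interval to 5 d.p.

0.47906

f(0.252000) = -0.379900, f(0.771000) = 0.394947 (opposite signs)
step 1: m = 0.511500, f(m) = 0.024029 > 0 → root in [0.252000, 0.511500]
step 2: m = 0.381750, f(m) = -0.173257 < 0 → root in [0.381750, 0.511500]
step 3: m = 0.446625, f(m) = -0.073519 < 0 → root in [0.446625, 0.511500]
Midpoint of [0.446625, 0.511500] = 0.479063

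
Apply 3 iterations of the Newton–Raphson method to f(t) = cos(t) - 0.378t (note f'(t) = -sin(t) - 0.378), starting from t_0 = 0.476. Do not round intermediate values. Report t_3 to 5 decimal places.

t_0 = 0.476000: f = 0.708907, f' = -0.836228 → t_1 = 0.476000 - (0.708907)/(-0.836228) = 1.323744
t_1 = 1.323744: f = -0.255829, f' = -1.347638 → t_2 = 1.323744 - (-0.255829)/(-1.347638) = 1.133909
t_2 = 1.133909: f = -0.005497, f' = -1.284073 → t_3 = 1.133909 - (-0.005497)/(-1.284073) = 1.129629

1.12963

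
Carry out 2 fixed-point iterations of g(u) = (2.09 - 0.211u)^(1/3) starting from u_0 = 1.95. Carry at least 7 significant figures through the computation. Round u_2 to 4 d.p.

1.2252

u_1 = g(1.950000) = 1.188442
u_2 = g(1.188442) = 1.225216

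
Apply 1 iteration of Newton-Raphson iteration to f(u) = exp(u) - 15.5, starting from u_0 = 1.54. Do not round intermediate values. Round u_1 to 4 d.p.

f'(u) = exp(u)
u_0 = 1.540000: f = -10.835410, f' = 4.664590 → u_1 = 1.540000 - (-10.835410)/(4.664590) = 3.862907

3.8629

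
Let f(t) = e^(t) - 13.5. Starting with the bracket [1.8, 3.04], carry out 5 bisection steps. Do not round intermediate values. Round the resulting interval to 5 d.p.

[2.57500, 2.61375]

f(1.800000) = -7.450353, f(3.040000) = 7.405243 (opposite signs)
step 1: m = 2.420000, f(m) = -2.254141 < 0 → root in [2.420000, 3.040000]
step 2: m = 2.730000, f(m) = 1.832887 > 0 → root in [2.420000, 2.730000]
step 3: m = 2.575000, f(m) = -0.368683 < 0 → root in [2.575000, 2.730000]
step 4: m = 2.652500, f(m) = 0.689468 > 0 → root in [2.575000, 2.652500]
step 5: m = 2.613750, f(m) = 0.150143 > 0 → root in [2.575000, 2.613750]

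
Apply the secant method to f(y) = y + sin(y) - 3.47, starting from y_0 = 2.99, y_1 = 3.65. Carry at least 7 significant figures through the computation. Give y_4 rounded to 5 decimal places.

Secant update: y_(k+1) = y_k − f(y_k)·(y_k − y_(k-1))/(f(y_k) − f(y_(k-1))).
f(y_0) = -0.328987, f(y_1) = -0.306787
y_2 = 3.650000 - (-0.306787)·(3.650000 - 2.990000)/(-0.306787 - (-0.328987)) = 12.770422; f(y_2) = 9.503059
y_3 = 12.770422 - (9.503059)·(12.770422 - 3.650000)/(9.503059 - (-0.306787)) = 3.935226; f(y_3) = -0.247680
y_4 = 3.935226 - (-0.247680)·(3.935226 - 12.770422)/(-0.247680 - (9.503059)) = 4.159650; f(y_4) = -0.161440

4.15965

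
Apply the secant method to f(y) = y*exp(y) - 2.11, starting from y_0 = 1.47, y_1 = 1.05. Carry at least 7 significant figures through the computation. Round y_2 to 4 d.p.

f(y_0) = 4.283376, f(y_1) = 0.890534
y_2 = 1.050000 - (0.890534)·(1.050000 - 1.470000)/(0.890534 - (4.283376)) = 0.939761; f(y_2) = 0.295195

0.9398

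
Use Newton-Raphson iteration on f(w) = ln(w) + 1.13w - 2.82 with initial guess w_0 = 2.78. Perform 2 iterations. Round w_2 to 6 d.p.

f'(w) = 1/w + 1.13
w_0 = 2.780000: f = 1.343851, f' = 1.489712 → w_1 = 2.780000 - (1.343851)/(1.489712) = 1.877912
w_1 = 1.877912: f = -0.067798, f' = 1.662506 → w_2 = 1.877912 - (-0.067798)/(1.662506) = 1.918693

1.918693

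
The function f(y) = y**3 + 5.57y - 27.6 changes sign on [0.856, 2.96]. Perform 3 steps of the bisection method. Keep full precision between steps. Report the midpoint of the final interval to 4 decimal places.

f(0.856000) = -22.204858, f(2.960000) = 14.821536 (opposite signs)
step 1: m = 1.908000, f(m) = -10.026435 < 0 → root in [1.908000, 2.960000]
step 2: m = 2.434000, f(m) = 0.377263 > 0 → root in [1.908000, 2.434000]
step 3: m = 2.171000, f(m) = -5.275084 < 0 → root in [2.171000, 2.434000]
Midpoint of [2.171000, 2.434000] = 2.302500

2.3025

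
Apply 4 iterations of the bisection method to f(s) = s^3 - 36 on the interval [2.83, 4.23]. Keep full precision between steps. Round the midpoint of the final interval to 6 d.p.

3.311250

f(2.830000) = -13.334813, f(4.230000) = 39.686967 (opposite signs)
step 1: m = 3.530000, f(m) = 7.986977 > 0 → root in [2.830000, 3.530000]
step 2: m = 3.180000, f(m) = -3.842568 < 0 → root in [3.180000, 3.530000]
step 3: m = 3.355000, f(m) = 1.763964 > 0 → root in [3.180000, 3.355000]
step 4: m = 3.267500, f(m) = -1.114352 < 0 → root in [3.267500, 3.355000]
Midpoint of [3.267500, 3.355000] = 3.311250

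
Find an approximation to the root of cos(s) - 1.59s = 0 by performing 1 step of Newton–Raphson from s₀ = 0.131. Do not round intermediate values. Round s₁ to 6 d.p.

0.586149

Newton update: s ← s − f(s)/f'(s).
f'(s) = -sin(s) - 1.59
s_0 = 0.131000: f = 0.783142, f' = -1.720626 → s_1 = 0.131000 - (0.783142)/(-1.720626) = 0.586149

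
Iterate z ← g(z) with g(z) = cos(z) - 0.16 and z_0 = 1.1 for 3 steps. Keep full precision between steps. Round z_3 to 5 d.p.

z_1 = g(1.100000) = 0.293596
z_2 = g(0.293596) = 0.797209
z_3 = g(0.797209) = 0.538706

0.53871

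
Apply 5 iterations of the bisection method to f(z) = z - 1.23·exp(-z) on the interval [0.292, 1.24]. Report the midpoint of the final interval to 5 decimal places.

0.63269

f(0.292000) = -0.626525, f(1.240000) = 0.884057 (opposite signs)
step 1: m = 0.766000, f(m) = 0.194211 > 0 → root in [0.292000, 0.766000]
step 2: m = 0.529000, f(m) = -0.195708 < 0 → root in [0.529000, 0.766000]
step 3: m = 0.647500, f(m) = 0.003776 > 0 → root in [0.529000, 0.647500]
step 4: m = 0.588250, f(m) = -0.094767 < 0 → root in [0.588250, 0.647500]
step 5: m = 0.617875, f(m) = -0.045204 < 0 → root in [0.617875, 0.647500]
Midpoint of [0.617875, 0.647500] = 0.632687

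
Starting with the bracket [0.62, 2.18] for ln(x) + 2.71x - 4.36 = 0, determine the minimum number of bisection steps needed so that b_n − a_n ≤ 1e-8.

28

Initial width b − a = 2.18 − 0.62 = 1.560000.
After n steps the width is (b−a)/2^n; need (b−a)/2^n ≤ 1e-8.
So n ≥ log₂(1.560000/1e-8) = log₂(156000000.0000) ≈ 27.2170.
Hence n = 28.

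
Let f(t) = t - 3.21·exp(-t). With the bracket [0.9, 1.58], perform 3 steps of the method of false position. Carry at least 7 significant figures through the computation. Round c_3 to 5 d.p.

f(0.900000) = -0.405089, f(1.580000) = 0.918820
step 1: c = 1.108066, f(c) = 0.048134 > 0 → new bracket [0.900000, 1.108066]
step 2: c = 1.085969, f(c) = 0.002354 > 0 → new bracket [0.900000, 1.085969]
step 3: c = 1.084894, f(c) = 0.000115 > 0 → new bracket [0.900000, 1.084894]

1.08489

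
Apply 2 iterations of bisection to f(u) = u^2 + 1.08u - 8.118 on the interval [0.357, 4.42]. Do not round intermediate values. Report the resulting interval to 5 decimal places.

f(0.357000) = -7.604991, f(4.420000) = 16.192000 (opposite signs)
step 1: m = 2.388500, f(m) = 0.166512 > 0 → root in [0.357000, 2.388500]
step 2: m = 1.372750, f(m) = -4.750987 < 0 → root in [1.372750, 2.388500]

[1.37275, 2.38850]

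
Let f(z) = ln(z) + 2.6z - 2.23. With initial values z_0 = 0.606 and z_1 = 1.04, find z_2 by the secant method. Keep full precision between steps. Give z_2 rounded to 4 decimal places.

f(z_0) = -1.155275, f(z_1) = 0.513221
z_2 = 1.040000 - (0.513221)·(1.040000 - 0.606000)/(0.513221 - (-1.155275)) = 0.906504; f(z_2) = 0.028750

0.9065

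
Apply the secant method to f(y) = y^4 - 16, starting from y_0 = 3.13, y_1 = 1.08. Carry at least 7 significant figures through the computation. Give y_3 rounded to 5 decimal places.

2.97506

f(y_0) = 79.979250, f(y_1) = -14.639511
y_2 = 1.080000 - (-14.639511)·(1.080000 - 3.130000)/(-14.639511 - (79.979250)) = 1.397178; f(y_2) = -12.189280
y_3 = 1.397178 - (-12.189280)·(1.397178 - 1.080000)/(-12.189280 - (-14.639511)) = 2.975059; f(y_3) = 62.339748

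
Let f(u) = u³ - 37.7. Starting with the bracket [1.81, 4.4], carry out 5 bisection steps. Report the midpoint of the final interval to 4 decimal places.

3.3883

f(1.810000) = -31.770259, f(4.400000) = 47.484000 (opposite signs)
step 1: m = 3.105000, f(m) = -7.764617 < 0 → root in [3.105000, 4.400000]
step 2: m = 3.752500, f(m) = 15.139914 > 0 → root in [3.105000, 3.752500]
step 3: m = 3.428750, f(m) = 2.609505 > 0 → root in [3.105000, 3.428750]
step 4: m = 3.266875, f(m) = -2.834367 < 0 → root in [3.266875, 3.428750]
step 5: m = 3.347813, f(m) = -0.178225 < 0 → root in [3.347813, 3.428750]
Midpoint of [3.347813, 3.428750] = 3.388281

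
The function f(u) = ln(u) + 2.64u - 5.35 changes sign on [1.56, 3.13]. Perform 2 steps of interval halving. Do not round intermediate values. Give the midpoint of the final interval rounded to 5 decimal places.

1.75625

f(1.560000) = -0.786914, f(3.130000) = 4.054233 (opposite signs)
step 1: m = 2.345000, f(m) = 1.693085 > 0 → root in [1.560000, 2.345000]
step 2: m = 1.952500, f(m) = 0.473711 > 0 → root in [1.560000, 1.952500]
Midpoint of [1.560000, 1.952500] = 1.756250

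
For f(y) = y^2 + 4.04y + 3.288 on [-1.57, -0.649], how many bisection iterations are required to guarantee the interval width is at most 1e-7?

24

Initial width b − a = -0.649 − -1.57 = 0.921000.
After n steps the width is (b−a)/2^n; need (b−a)/2^n ≤ 1e-7.
So n ≥ log₂(0.921000/1e-7) = log₂(9210000.0000) ≈ 23.1348.
Hence n = 24.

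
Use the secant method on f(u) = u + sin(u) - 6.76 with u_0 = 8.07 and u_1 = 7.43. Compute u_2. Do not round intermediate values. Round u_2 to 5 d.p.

5.99496

f(u_0) = 2.286759, f(u_1) = 1.581458
u_2 = 7.430000 - (1.581458)·(7.430000 - 8.070000)/(1.581458 - (2.286759)) = 5.994962; f(u_2) = -1.049288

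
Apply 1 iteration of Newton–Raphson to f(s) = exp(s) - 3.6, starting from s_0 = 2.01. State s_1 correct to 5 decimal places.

1.49236

f'(s) = exp(s)
s_0 = 2.010000: f = 3.863317, f' = 7.463317 → s_1 = 2.010000 - (3.863317)/(7.463317) = 1.492359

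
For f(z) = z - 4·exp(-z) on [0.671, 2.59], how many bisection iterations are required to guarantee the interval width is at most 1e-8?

Initial width b − a = 2.59 − 0.671 = 1.919000.
After n steps the width is (b−a)/2^n; need (b−a)/2^n ≤ 1e-8.
So n ≥ log₂(1.919000/1e-8) = log₂(191900000.0000) ≈ 27.5158.
Hence n = 28.

28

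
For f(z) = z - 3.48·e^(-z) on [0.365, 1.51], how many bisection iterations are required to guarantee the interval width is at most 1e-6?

Initial width b − a = 1.51 − 0.365 = 1.145000.
After n steps the width is (b−a)/2^n; need (b−a)/2^n ≤ 1e-6.
So n ≥ log₂(1.145000/1e-6) = log₂(1145000.0000) ≈ 20.1269.
Hence n = 21.

21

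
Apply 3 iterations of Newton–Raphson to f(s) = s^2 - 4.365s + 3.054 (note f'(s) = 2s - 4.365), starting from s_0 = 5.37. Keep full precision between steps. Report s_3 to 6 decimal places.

s_0 = 5.370000: f = 8.450850, f' = 6.375000 → s_1 = 5.370000 - (8.450850)/(6.375000) = 4.044376
s_1 = 4.044376: f = 1.757278, f' = 3.723753 → s_2 = 4.044376 - (1.757278)/(3.723753) = 3.572466
s_2 = 3.572466: f = 0.222699, f' = 2.779932 → s_3 = 3.572466 - (0.222699)/(2.779932) = 3.492356

3.492356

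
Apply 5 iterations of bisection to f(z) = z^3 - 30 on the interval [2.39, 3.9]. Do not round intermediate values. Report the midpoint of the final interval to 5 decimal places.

3.12141

f(2.390000) = -16.348081, f(3.900000) = 29.319000 (opposite signs)
step 1: m = 3.145000, f(m) = 1.107274 > 0 → root in [2.390000, 3.145000]
step 2: m = 2.767500, f(m) = -8.803562 < 0 → root in [2.767500, 3.145000]
step 3: m = 2.956250, f(m) = -4.164107 < 0 → root in [2.956250, 3.145000]
step 4: m = 3.050625, f(m) = -1.609929 < 0 → root in [3.050625, 3.145000]
step 5: m = 3.097812, f(m) = -0.272021 < 0 → root in [3.097812, 3.145000]
Midpoint of [3.097812, 3.145000] = 3.121406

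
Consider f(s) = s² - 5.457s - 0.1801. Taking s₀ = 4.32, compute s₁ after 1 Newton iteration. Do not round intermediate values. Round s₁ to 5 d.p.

5.91973

f'(s) = 2s - 5.457
s_0 = 4.320000: f = -5.091940, f' = 3.183000 → s_1 = 4.320000 - (-5.091940)/(3.183000) = 5.919730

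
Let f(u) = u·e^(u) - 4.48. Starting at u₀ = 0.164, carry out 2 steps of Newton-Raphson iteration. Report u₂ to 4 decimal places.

2.5618

f'(u) = (u + 1)·e^(u)
u_0 = 0.164000: f = -4.286773, f' = 1.371441 → u_1 = 0.164000 - (-4.286773)/(1.371441) = 3.289742
u_1 = 3.289742: f = 83.803372, f' = 115.119325 → u_2 = 3.289742 - (83.803372)/(115.119325) = 2.561773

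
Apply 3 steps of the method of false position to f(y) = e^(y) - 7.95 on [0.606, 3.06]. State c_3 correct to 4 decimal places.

1.9404

False-position update: c = (a·f(b) − b·f(a))/(f(b) − f(a)); replace the endpoint whose sign matches f(c).
f(0.606000) = -6.116916, f(3.060000) = 13.377557
step 1: c = 1.376009, f(c) = -3.990932 < 0 → new bracket [1.376009, 3.060000]
step 2: c = 1.762956, f(c) = -2.120354 < 0 → new bracket [1.762956, 3.060000]
step 3: c = 1.940412, f(c) = -0.988382 < 0 → new bracket [1.940412, 3.060000]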